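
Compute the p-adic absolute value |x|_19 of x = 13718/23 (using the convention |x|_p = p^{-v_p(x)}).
|13718/23|_19 = 1/6859

Step 1 — compute v_19(x) by factoring powers of 19 out of the numerator and denominator: v_19(13718/23) = 3. Step 2 — apply |x|_p = p^{-v_p(x)} = 19^{-3} = 1/6859.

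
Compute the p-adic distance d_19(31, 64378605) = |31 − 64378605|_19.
d_19(31, 64378605) = 1/2476099

Step 1 — x − y = 31 − 64378605 = -64378574. Step 2 — v_19(-64378574) = 5 (factor: -64378574 = −(19^5 · 26); the sign does not affect v_p). Step 3 — |x − y|_19 = 19^{-5} = 1/2476099.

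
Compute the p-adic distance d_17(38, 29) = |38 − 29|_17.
d_17(38, 29) = 1

Step 1 — x − y = 38 − 29 = 9. Step 2 — v_17(9) = 0 (factor: 9 = (17^0 · 9); the sign does not affect v_p). Step 3 — |x − y|_17 = 17^{0} = 1.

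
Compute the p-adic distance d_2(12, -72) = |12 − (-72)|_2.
d_2(12, -72) = 1/4

Step 1 — x − y = 12 − (-72) = 84. Step 2 — v_2(84) = 2 (factor: 84 = (2^2 · 21); the sign does not affect v_p). Step 3 — |x − y|_2 = 2^{-2} = 1/4.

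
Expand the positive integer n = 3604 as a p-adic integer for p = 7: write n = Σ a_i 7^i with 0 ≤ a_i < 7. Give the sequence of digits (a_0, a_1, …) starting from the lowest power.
(a_0, a_1, …) = (6, 3, 3, 3, 1)

Repeated division by 7 gives the digits low-to-high: 3604 = 6 + 3·7^1 + 3·7^2 + 3·7^3 + 1·7^4. Digit sequence: (6, 3, 3, 3, 1).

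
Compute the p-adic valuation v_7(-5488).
v_7(-5488) = 3

v_7(n) is the largest exponent k such that 7^k divides n. Factor out: -5488 = -7^3 · 16. (Sign doesn't affect v_p.) So v_7(-5488) = 3.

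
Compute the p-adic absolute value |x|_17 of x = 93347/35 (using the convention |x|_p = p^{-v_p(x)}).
|93347/35|_17 = 1/4913

Step 1 — compute v_17(x) by factoring powers of 17 out of the numerator and denominator: v_17(93347/35) = 3. Step 2 — apply |x|_p = p^{-v_p(x)} = 17^{-3} = 1/4913.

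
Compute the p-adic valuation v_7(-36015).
v_7(-36015) = 4

v_7(n) is the largest exponent k such that 7^k divides n. Factor out: -36015 = -7^4 · 15. (Sign doesn't affect v_p.) So v_7(-36015) = 4.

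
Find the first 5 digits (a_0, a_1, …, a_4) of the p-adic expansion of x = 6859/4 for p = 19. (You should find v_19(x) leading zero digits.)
(a_0, …, a_4) = (0, 0, 0, 5, 14)

v_19(6859/4) = 3, so a_0 = ... = a_2 = 0. Factor out: x = 19^3 · u with u = 1/4 a unit in ℤ_19. Expand u iteratively via a_{v+i} = u_i mod 19, u_{i+1} = (u_i − a_{v+i})/19:
  u_0 = 1/4;  a_3 = 5;  u_1 = (u_0 − 5)/19 = -1/4
  u_1 = -1/4;  a_4 = 14;  u_2 = (u_1 − 14)/19 = -3/4
Digits: (0, 0, 0, 5, 14).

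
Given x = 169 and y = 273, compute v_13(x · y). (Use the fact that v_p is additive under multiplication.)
v_13(46137) = 3

v_p(x) = 2 (factor: 169 = 13^2 · 1); v_p(y) = 1 (factor: 273 = 13^1 · 21). Additivity: v_p(xy) = v_p(x) + v_p(y) = 2 + 1 = 3. (Direct check: xy = 46137 = 13^3 · (21).)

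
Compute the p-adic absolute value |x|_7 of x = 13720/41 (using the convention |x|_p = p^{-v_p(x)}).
|13720/41|_7 = 1/343

Step 1 — compute v_7(x) by factoring powers of 7 out of the numerator and denominator: v_7(13720/41) = 3. Step 2 — apply |x|_p = p^{-v_p(x)} = 7^{-3} = 1/343.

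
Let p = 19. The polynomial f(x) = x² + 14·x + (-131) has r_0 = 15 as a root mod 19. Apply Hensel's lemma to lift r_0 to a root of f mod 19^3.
r_2 = 4176 (mod 6859)

Hensel: r_{i+1} = r_i − f(r_i)·(f′(r_i))^{-1} mod 19^{i+2}, f′(x) = 2x + 14. Iterate:
  r_0 = 15 (mod 19)
  r_1 = 205 (mod 361)
  r_2 = 4176 (mod 6859)
Final: r = 4176 satisfies f(r) ≡ 0 mod 19^3.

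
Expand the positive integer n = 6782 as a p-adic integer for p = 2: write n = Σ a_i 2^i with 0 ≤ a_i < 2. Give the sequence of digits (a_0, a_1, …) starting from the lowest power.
(a_0, a_1, …) = (0, 1, 1, 1, 1, 1, 1, 0, 0, 1, 0, 1, 1)

Repeated division by 2 gives the digits low-to-high: 6782 = 1·2^1 + 1·2^2 + 1·2^3 + 1·2^4 + 1·2^5 + 1·2^6 + 1·2^9 + 1·2^11 + 1·2^12. Digit sequence: (0, 1, 1, 1, 1, 1, 1, 0, 0, 1, 0, 1, 1).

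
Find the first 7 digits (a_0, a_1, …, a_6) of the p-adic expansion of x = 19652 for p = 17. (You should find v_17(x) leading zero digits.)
(a_0, …, a_6) = (0, 0, 0, 4, 0, 0, 0)

v_17(19652) = 3, so a_0 = ... = a_2 = 0. Factor out: x = 17^3 · u with u = 4 a unit in ℤ_17. Expand u iteratively via a_{v+i} = u_i mod 17, u_{i+1} = (u_i − a_{v+i})/17:
  u_0 = 4;  a_3 = 4;  u_1 = (u_0 − 4)/17 = 0
  u_1 = 0;  a_4 = 0;  u_2 = (u_1 − 0)/17 = 0
  u_2 = 0;  a_5 = 0;  u_3 = (u_2 − 0)/17 = 0
  u_3 = 0;  a_6 = 0;  u_4 = (u_3 − 0)/17 = 0
Digits: (0, 0, 0, 4, 0, 0, 0).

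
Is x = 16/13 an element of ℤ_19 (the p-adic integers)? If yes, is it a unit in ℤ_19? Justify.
x ∈ ℤ_19^× (unit); v_19(x) = 0

ℤ_19 = {x ∈ ℚ_19 : v_19(x) ≥ 0} and ℤ_19^× = {x ∈ ℤ_19 : v_19(x) = 0}. Here v_19(16/13) = v_19(num) − v_19(den) = 0; compare against these criteria.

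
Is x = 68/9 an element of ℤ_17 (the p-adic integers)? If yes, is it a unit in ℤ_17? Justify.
x ∈ ℤ_17 but not a unit; v_17(x) = 1 > 0

ℤ_17 = {x ∈ ℚ_17 : v_17(x) ≥ 0} and ℤ_17^× = {x ∈ ℤ_17 : v_17(x) = 0}. Here v_17(68/9) = v_17(num) − v_17(den) = 1; compare against these criteria.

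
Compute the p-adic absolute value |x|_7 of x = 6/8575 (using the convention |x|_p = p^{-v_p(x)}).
|6/8575|_7 = 343

Step 1 — compute v_7(x) by factoring powers of 7 out of the numerator and denominator: v_7(6/8575) = -3. Step 2 — apply |x|_p = p^{-v_p(x)} = 7^{3} = 343.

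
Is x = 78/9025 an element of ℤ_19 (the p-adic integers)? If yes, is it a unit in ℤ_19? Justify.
x ∉ ℤ_19 (v_19(x) = -2 < 0)

ℤ_19 = {x ∈ ℚ_19 : v_19(x) ≥ 0} and ℤ_19^× = {x ∈ ℤ_19 : v_19(x) = 0}. Here v_19(78/9025) = v_19(num) − v_19(den) = -2; compare against these criteria.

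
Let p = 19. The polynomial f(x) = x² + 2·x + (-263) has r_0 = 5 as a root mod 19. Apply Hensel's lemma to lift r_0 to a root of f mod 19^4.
r_3 = 106880 (mod 130321)

Hensel: r_{i+1} = r_i − f(r_i)·(f′(r_i))^{-1} mod 19^{i+2}, f′(x) = 2x + 2. Iterate:
  r_0 = 5 (mod 19)
  r_1 = 24 (mod 361)
  r_2 = 3995 (mod 6859)
  r_3 = 106880 (mod 130321)
Final: r = 106880 satisfies f(r) ≡ 0 mod 19^4.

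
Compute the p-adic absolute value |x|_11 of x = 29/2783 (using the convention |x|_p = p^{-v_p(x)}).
|29/2783|_11 = 121

Step 1 — compute v_11(x) by factoring powers of 11 out of the numerator and denominator: v_11(29/2783) = -2. Step 2 — apply |x|_p = p^{-v_p(x)} = 11^{2} = 121.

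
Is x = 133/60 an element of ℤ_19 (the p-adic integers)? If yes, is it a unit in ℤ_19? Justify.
x ∈ ℤ_19 but not a unit; v_19(x) = 1 > 0

ℤ_19 = {x ∈ ℚ_19 : v_19(x) ≥ 0} and ℤ_19^× = {x ∈ ℤ_19 : v_19(x) = 0}. Here v_19(133/60) = v_19(num) − v_19(den) = 1; compare against these criteria.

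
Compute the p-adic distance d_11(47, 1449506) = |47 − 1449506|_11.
d_11(47, 1449506) = 1/161051

Step 1 — x − y = 47 − 1449506 = -1449459. Step 2 — v_11(-1449459) = 5 (factor: -1449459 = −(11^5 · 9); the sign does not affect v_p). Step 3 — |x − y|_11 = 11^{-5} = 1/161051.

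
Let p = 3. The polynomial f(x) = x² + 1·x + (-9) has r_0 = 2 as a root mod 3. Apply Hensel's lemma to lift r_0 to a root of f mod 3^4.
r_3 = 71 (mod 81)

Hensel: r_{i+1} = r_i − f(r_i)·(f′(r_i))^{-1} mod 3^{i+2}, f′(x) = 2x + 1. Iterate:
  r_0 = 2 (mod 3)
  r_1 = 8 (mod 9)
  r_2 = 17 (mod 27)
  r_3 = 71 (mod 81)
Final: r = 71 satisfies f(r) ≡ 0 mod 3^4.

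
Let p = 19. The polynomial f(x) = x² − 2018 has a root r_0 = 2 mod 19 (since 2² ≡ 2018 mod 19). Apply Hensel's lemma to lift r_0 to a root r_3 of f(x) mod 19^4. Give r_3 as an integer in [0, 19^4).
r_3 = 3574 (mod 130321)

Hensel's recurrence: r_{i+1} = r_i − f(r_i)·(f′(r_i))^{-1} mod 19^{i+2}, with f′(x) = 2x. Iterate:
  r_0 = 2 (mod 19)
  r_1 = 325 (mod 361)
  r_2 = 3574 (mod 6859)
  r_3 = 3574 (mod 130321)
Final: r_3 = 3574, and one checks f(r_3) ≡ 0 mod 19^4.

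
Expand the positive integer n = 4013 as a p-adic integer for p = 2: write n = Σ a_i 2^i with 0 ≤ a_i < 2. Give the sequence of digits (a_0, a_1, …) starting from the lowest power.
(a_0, a_1, …) = (1, 0, 1, 1, 0, 1, 0, 1, 1, 1, 1, 1)

Repeated division by 2 gives the digits low-to-high: 4013 = 1 + 1·2^2 + 1·2^3 + 1·2^5 + 1·2^7 + 1·2^8 + 1·2^9 + 1·2^10 + 1·2^11. Digit sequence: (1, 0, 1, 1, 0, 1, 0, 1, 1, 1, 1, 1).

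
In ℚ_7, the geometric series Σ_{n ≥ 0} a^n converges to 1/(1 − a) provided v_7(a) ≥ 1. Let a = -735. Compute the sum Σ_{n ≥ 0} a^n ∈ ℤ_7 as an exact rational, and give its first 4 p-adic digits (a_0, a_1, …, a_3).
Σ a^n = 1/(1 − a) = 1/736;  first 4 digits = (1, 0, 6, 4)

v_7(a) = 2 ≥ 1, so the series converges in ℤ_7 to 1/(1 − a) = 1/(1 − (-735)) = 1/736. Expand this rational in ℤ_7: compute digits iteratively via d_i = x_i mod 7, x_{i+1} = (x_i − d_i)/7. The first 4 digits are (1, 0, 6, 4).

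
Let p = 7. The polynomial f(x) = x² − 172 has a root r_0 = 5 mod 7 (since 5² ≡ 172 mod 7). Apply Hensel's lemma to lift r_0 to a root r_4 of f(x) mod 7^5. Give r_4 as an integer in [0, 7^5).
r_4 = 3141 (mod 16807)

Hensel's recurrence: r_{i+1} = r_i − f(r_i)·(f′(r_i))^{-1} mod 7^{i+2}, with f′(x) = 2x. Iterate:
  r_0 = 5 (mod 7)
  r_1 = 5 (mod 49)
  r_2 = 54 (mod 343)
  r_3 = 740 (mod 2401)
  r_4 = 3141 (mod 16807)
Final: r_4 = 3141, and one checks f(r_4) ≡ 0 mod 7^5.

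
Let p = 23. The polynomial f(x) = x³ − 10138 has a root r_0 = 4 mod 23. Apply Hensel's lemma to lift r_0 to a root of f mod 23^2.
r_1 = 280 (mod 529)

Hensel: r_{i+1} = r_i − f(r_i)/f′(r_i) mod 23^{i+2}, where f′(x) = 3x². Iterate:
  r_0 = 4 (mod 23)
  r_1 = 280 (mod 529)
Final: r = 280 with f(r) ≡ 0 mod 23^2.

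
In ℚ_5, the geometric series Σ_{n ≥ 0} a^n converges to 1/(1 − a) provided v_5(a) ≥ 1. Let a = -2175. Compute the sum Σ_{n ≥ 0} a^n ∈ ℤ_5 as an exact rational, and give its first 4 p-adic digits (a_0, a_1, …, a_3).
Σ a^n = 1/(1 − a) = 1/2176;  first 4 digits = (1, 0, 3, 2)

v_5(a) = 2 ≥ 1, so the series converges in ℤ_5 to 1/(1 − a) = 1/(1 − (-2175)) = 1/2176. Expand this rational in ℤ_5: compute digits iteratively via d_i = x_i mod 5, x_{i+1} = (x_i − d_i)/5. The first 4 digits are (1, 0, 3, 2).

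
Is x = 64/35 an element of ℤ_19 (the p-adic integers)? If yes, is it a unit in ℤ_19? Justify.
x ∈ ℤ_19^× (unit); v_19(x) = 0

ℤ_19 = {x ∈ ℚ_19 : v_19(x) ≥ 0} and ℤ_19^× = {x ∈ ℤ_19 : v_19(x) = 0}. Here v_19(64/35) = v_19(num) − v_19(den) = 0; compare against these criteria.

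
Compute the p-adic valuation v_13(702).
v_13(702) = 1

v_13(n) is the largest exponent k such that 13^k divides n. Factor out: 702 = 13^1 · 54. (Sign doesn't affect v_p.) So v_13(702) = 1.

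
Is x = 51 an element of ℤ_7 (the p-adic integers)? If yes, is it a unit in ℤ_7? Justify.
x ∈ ℤ_7^× (unit); v_7(x) = 0

ℤ_7 = {x ∈ ℚ_7 : v_7(x) ≥ 0} and ℤ_7^× = {x ∈ ℤ_7 : v_7(x) = 0}. Here v_7(51) = v_7(num) − v_7(den) = 0; compare against these criteria.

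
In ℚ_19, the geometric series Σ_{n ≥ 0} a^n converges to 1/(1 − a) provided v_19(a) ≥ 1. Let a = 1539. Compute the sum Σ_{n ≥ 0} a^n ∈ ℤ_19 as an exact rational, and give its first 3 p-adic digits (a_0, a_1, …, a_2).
Σ a^n = 1/(1 − a) = -1/1538;  first 3 digits = (1, 5, 10)

v_19(a) = 1 ≥ 1, so the series converges in ℤ_19 to 1/(1 − a) = 1/(1 − 1539) = -1/1538. Expand this rational in ℤ_19: compute digits iteratively via d_i = x_i mod 19, x_{i+1} = (x_i − d_i)/19. The first 3 digits are (1, 5, 10).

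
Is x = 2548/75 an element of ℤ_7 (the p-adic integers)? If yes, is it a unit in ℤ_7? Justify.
x ∈ ℤ_7 but not a unit; v_7(x) = 2 > 0

ℤ_7 = {x ∈ ℚ_7 : v_7(x) ≥ 0} and ℤ_7^× = {x ∈ ℤ_7 : v_7(x) = 0}. Here v_7(2548/75) = v_7(num) − v_7(den) = 2; compare against these criteria.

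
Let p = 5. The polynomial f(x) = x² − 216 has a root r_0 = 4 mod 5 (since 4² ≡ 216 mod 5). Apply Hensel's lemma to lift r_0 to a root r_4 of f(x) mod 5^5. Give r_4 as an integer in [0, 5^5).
r_4 = 1904 (mod 3125)

Hensel's recurrence: r_{i+1} = r_i − f(r_i)·(f′(r_i))^{-1} mod 5^{i+2}, with f′(x) = 2x. Iterate:
  r_0 = 4 (mod 5)
  r_1 = 4 (mod 25)
  r_2 = 29 (mod 125)
  r_3 = 29 (mod 625)
  r_4 = 1904 (mod 3125)
Final: r_4 = 1904, and one checks f(r_4) ≡ 0 mod 5^5.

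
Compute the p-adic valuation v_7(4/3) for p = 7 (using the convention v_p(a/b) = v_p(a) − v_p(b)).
v_7(4/3) = 0

Factor powers of 7 from the numerator and denominator of the reduced fraction: 4 = 7^0 · 4 and 3 = 7^0 · 3. Apply v_p(a/b) = v_p(a) − v_p(b): v_7(4/3) = 0 − 0 = 0.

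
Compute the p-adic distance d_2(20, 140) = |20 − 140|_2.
d_2(20, 140) = 1/8

Step 1 — x − y = 20 − 140 = -120. Step 2 — v_2(-120) = 3 (factor: -120 = −(2^3 · 15); the sign does not affect v_p). Step 3 — |x − y|_2 = 2^{-3} = 1/8.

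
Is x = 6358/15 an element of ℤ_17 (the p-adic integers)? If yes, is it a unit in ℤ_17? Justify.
x ∈ ℤ_17 but not a unit; v_17(x) = 2 > 0

ℤ_17 = {x ∈ ℚ_17 : v_17(x) ≥ 0} and ℤ_17^× = {x ∈ ℤ_17 : v_17(x) = 0}. Here v_17(6358/15) = v_17(num) − v_17(den) = 2; compare against these criteria.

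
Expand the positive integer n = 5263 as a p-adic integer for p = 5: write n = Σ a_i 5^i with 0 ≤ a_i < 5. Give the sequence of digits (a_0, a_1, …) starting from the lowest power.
(a_0, a_1, …) = (3, 2, 0, 2, 3, 1)

Repeated division by 5 gives the digits low-to-high: 5263 = 3 + 2·5^1 + 2·5^3 + 3·5^4 + 1·5^5. Digit sequence: (3, 2, 0, 2, 3, 1).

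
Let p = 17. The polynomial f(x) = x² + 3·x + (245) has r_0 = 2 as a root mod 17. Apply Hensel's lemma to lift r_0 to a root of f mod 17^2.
r_1 = 172 (mod 289)

Hensel: r_{i+1} = r_i − f(r_i)·(f′(r_i))^{-1} mod 17^{i+2}, f′(x) = 2x + 3. Iterate:
  r_0 = 2 (mod 17)
  r_1 = 172 (mod 289)
Final: r = 172 satisfies f(r) ≡ 0 mod 17^2.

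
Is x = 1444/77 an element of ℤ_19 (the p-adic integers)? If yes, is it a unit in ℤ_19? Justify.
x ∈ ℤ_19 but not a unit; v_19(x) = 2 > 0

ℤ_19 = {x ∈ ℚ_19 : v_19(x) ≥ 0} and ℤ_19^× = {x ∈ ℤ_19 : v_19(x) = 0}. Here v_19(1444/77) = v_19(num) − v_19(den) = 2; compare against these criteria.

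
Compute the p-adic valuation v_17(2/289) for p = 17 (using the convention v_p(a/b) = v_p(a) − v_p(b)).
v_17(2/289) = -2

Factor powers of 17 from the numerator and denominator of the reduced fraction: 2 = 17^0 · 2 and 289 = 17^2 · 1. Apply v_p(a/b) = v_p(a) − v_p(b): v_17(2/289) = 0 − 2 = -2.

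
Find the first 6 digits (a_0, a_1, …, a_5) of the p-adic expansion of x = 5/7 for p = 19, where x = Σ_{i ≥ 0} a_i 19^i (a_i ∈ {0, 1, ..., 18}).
(a_0, …, a_5) = (17, 10, 13, 2, 8, 5)

v_19(5/7) = 0 (numerator and denominator both coprime to 19), so x ∈ ℤ_19^×. Compute digits iteratively via a_i = x_i mod 19, x_{i+1} = (x_i − a_i)/19, with x_0 = x:
  x_0 = 5/7;  a_0 = 17;  x_1 = (x_0 − 17)/19 = -6/7
  x_1 = -6/7;  a_1 = 10;  x_2 = (x_1 − 10)/19 = -4/7
  x_2 = -4/7;  a_2 = 13;  x_3 = (x_2 − 13)/19 = -5/7
  x_3 = -5/7;  a_3 = 2;  x_4 = (x_3 − 2)/19 = -1/7
  x_4 = -1/7;  a_4 = 8;  x_5 = (x_4 − 8)/19 = -3/7
  x_5 = -3/7;  a_5 = 5;  x_6 = (x_5 − 5)/19 = -2/7
Digits: (17, 10, 13, 2, 8, 5).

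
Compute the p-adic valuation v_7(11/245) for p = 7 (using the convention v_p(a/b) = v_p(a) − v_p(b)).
v_7(11/245) = -2

Factor powers of 7 from the numerator and denominator of the reduced fraction: 11 = 7^0 · 11 and 245 = 7^2 · 5. Apply v_p(a/b) = v_p(a) − v_p(b): v_7(11/245) = 0 − 2 = -2.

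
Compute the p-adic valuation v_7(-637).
v_7(-637) = 2

v_7(n) is the largest exponent k such that 7^k divides n. Factor out: -637 = -7^2 · 13. (Sign doesn't affect v_p.) So v_7(-637) = 2.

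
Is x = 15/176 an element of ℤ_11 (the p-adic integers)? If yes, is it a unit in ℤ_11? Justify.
x ∉ ℤ_11 (v_11(x) = -1 < 0)

ℤ_11 = {x ∈ ℚ_11 : v_11(x) ≥ 0} and ℤ_11^× = {x ∈ ℤ_11 : v_11(x) = 0}. Here v_11(15/176) = v_11(num) − v_11(den) = -1; compare against these criteria.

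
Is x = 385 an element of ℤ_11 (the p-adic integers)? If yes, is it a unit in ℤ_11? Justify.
x ∈ ℤ_11 but not a unit; v_11(x) = 1 > 0

ℤ_11 = {x ∈ ℚ_11 : v_11(x) ≥ 0} and ℤ_11^× = {x ∈ ℤ_11 : v_11(x) = 0}. Here v_11(385) = v_11(num) − v_11(den) = 1; compare against these criteria.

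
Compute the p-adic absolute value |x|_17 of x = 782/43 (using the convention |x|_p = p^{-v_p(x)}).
|782/43|_17 = 1/17

Step 1 — compute v_17(x) by factoring powers of 17 out of the numerator and denominator: v_17(782/43) = 1. Step 2 — apply |x|_p = p^{-v_p(x)} = 17^{-1} = 1/17.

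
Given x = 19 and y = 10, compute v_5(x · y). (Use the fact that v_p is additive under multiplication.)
v_5(190) = 1

v_p(x) = 0 (factor: 19 = 5^0 · 19); v_p(y) = 1 (factor: 10 = 5^1 · 2). Additivity: v_p(xy) = v_p(x) + v_p(y) = 0 + 1 = 1. (Direct check: xy = 190 = 5^1 · (38).)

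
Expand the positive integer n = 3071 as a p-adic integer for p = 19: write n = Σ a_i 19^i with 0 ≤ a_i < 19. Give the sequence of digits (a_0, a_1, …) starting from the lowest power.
(a_0, a_1, …) = (12, 9, 8)

Repeated division by 19 gives the digits low-to-high: 3071 = 12 + 9·19^1 + 8·19^2. Digit sequence: (12, 9, 8).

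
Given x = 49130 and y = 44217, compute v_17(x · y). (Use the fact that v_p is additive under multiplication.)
v_17(2172381210) = 6

v_p(x) = 3 (factor: 49130 = 17^3 · 10); v_p(y) = 3 (factor: 44217 = 17^3 · 9). Additivity: v_p(xy) = v_p(x) + v_p(y) = 3 + 3 = 6. (Direct check: xy = 2172381210 = 17^6 · (90).)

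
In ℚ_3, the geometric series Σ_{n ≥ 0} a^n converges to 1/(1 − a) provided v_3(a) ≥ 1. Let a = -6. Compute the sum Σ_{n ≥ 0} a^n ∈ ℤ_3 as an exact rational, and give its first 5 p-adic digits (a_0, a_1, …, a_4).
Σ a^n = 1/(1 − a) = 1/7;  first 5 digits = (1, 1, 0, 2, 1)

v_3(a) = 1 ≥ 1, so the series converges in ℤ_3 to 1/(1 − a) = 1/(1 − (-6)) = 1/7. Expand this rational in ℤ_3: compute digits iteratively via d_i = x_i mod 3, x_{i+1} = (x_i − d_i)/3. The first 5 digits are (1, 1, 0, 2, 1).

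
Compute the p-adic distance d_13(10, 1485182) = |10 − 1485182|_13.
d_13(10, 1485182) = 1/371293

Step 1 — x − y = 10 − 1485182 = -1485172. Step 2 — v_13(-1485172) = 5 (factor: -1485172 = −(13^5 · 4); the sign does not affect v_p). Step 3 — |x − y|_13 = 13^{-5} = 1/371293.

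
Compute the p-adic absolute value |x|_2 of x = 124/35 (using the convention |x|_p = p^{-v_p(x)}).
|124/35|_2 = 1/4

Step 1 — compute v_2(x) by factoring powers of 2 out of the numerator and denominator: v_2(124/35) = 2. Step 2 — apply |x|_p = p^{-v_p(x)} = 2^{-2} = 1/4.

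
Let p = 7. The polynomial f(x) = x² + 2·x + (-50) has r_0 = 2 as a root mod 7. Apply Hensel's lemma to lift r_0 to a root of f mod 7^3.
r_2 = 58 (mod 343)

Hensel: r_{i+1} = r_i − f(r_i)·(f′(r_i))^{-1} mod 7^{i+2}, f′(x) = 2x + 2. Iterate:
  r_0 = 2 (mod 7)
  r_1 = 9 (mod 49)
  r_2 = 58 (mod 343)
Final: r = 58 satisfies f(r) ≡ 0 mod 7^3.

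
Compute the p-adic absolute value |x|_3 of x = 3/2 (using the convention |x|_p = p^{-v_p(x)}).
|3/2|_3 = 1/3

Step 1 — compute v_3(x) by factoring powers of 3 out of the numerator and denominator: v_3(3/2) = 1. Step 2 — apply |x|_p = p^{-v_p(x)} = 3^{-1} = 1/3.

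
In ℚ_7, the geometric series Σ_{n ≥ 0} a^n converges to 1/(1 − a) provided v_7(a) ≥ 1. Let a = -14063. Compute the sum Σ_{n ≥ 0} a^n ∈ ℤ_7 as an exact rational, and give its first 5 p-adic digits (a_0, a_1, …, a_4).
Σ a^n = 1/(1 − a) = 1/14064;  first 5 digits = (1, 0, 0, 1, 1)

v_7(a) = 3 ≥ 1, so the series converges in ℤ_7 to 1/(1 − a) = 1/(1 − (-14063)) = 1/14064. Expand this rational in ℤ_7: compute digits iteratively via d_i = x_i mod 7, x_{i+1} = (x_i − d_i)/7. The first 5 digits are (1, 0, 0, 1, 1).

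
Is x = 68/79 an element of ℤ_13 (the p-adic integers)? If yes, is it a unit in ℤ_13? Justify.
x ∈ ℤ_13^× (unit); v_13(x) = 0

ℤ_13 = {x ∈ ℚ_13 : v_13(x) ≥ 0} and ℤ_13^× = {x ∈ ℤ_13 : v_13(x) = 0}. Here v_13(68/79) = v_13(num) − v_13(den) = 0; compare against these criteria.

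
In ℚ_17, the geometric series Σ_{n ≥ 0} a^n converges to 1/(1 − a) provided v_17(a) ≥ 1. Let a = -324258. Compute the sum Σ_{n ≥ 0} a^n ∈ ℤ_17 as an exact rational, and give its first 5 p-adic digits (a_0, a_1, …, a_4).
Σ a^n = 1/(1 − a) = 1/324259;  first 5 digits = (1, 0, 0, 2, 13)

v_17(a) = 3 ≥ 1, so the series converges in ℤ_17 to 1/(1 − a) = 1/(1 − (-324258)) = 1/324259. Expand this rational in ℤ_17: compute digits iteratively via d_i = x_i mod 17, x_{i+1} = (x_i − d_i)/17. The first 5 digits are (1, 0, 0, 2, 13).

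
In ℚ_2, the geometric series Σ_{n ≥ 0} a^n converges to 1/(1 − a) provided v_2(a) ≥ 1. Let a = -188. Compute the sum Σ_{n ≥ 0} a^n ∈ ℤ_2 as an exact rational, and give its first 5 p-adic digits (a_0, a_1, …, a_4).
Σ a^n = 1/(1 − a) = 1/189;  first 5 digits = (1, 0, 1, 0, 1)

v_2(a) = 2 ≥ 1, so the series converges in ℤ_2 to 1/(1 − a) = 1/(1 − (-188)) = 1/189. Expand this rational in ℤ_2: compute digits iteratively via d_i = x_i mod 2, x_{i+1} = (x_i − d_i)/2. The first 5 digits are (1, 0, 1, 0, 1).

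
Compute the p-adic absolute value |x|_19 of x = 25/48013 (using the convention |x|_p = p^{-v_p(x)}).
|25/48013|_19 = 6859

Step 1 — compute v_19(x) by factoring powers of 19 out of the numerator and denominator: v_19(25/48013) = -3. Step 2 — apply |x|_p = p^{-v_p(x)} = 19^{3} = 6859.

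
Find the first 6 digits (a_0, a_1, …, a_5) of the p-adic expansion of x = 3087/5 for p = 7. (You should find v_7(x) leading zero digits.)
(a_0, …, a_5) = (0, 0, 0, 6, 5, 2)

v_7(3087/5) = 3, so a_0 = ... = a_2 = 0. Factor out: x = 7^3 · u with u = 9/5 a unit in ℤ_7. Expand u iteratively via a_{v+i} = u_i mod 7, u_{i+1} = (u_i − a_{v+i})/7:
  u_0 = 9/5;  a_3 = 6;  u_1 = (u_0 − 6)/7 = -3/5
  u_1 = -3/5;  a_4 = 5;  u_2 = (u_1 − 5)/7 = -4/5
  u_2 = -4/5;  a_5 = 2;  u_3 = (u_2 − 2)/7 = -2/5
Digits: (0, 0, 0, 6, 5, 2).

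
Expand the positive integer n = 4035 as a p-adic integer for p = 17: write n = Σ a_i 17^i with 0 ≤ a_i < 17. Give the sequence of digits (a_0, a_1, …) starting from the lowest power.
(a_0, a_1, …) = (6, 16, 13)

Repeated division by 17 gives the digits low-to-high: 4035 = 6 + 16·17^1 + 13·17^2. Digit sequence: (6, 16, 13).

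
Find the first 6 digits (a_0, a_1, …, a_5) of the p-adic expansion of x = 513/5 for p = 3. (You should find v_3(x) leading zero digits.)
(a_0, …, a_5) = (0, 0, 0, 2, 0, 2)

v_3(513/5) = 3, so a_0 = ... = a_2 = 0. Factor out: x = 3^3 · u with u = 19/5 a unit in ℤ_3. Expand u iteratively via a_{v+i} = u_i mod 3, u_{i+1} = (u_i − a_{v+i})/3:
  u_0 = 19/5;  a_3 = 2;  u_1 = (u_0 − 2)/3 = 3/5
  u_1 = 3/5;  a_4 = 0;  u_2 = (u_1 − 0)/3 = 1/5
  u_2 = 1/5;  a_5 = 2;  u_3 = (u_2 − 2)/3 = -3/5
Digits: (0, 0, 0, 2, 0, 2).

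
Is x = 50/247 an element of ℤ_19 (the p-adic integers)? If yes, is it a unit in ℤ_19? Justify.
x ∉ ℤ_19 (v_19(x) = -1 < 0)

ℤ_19 = {x ∈ ℚ_19 : v_19(x) ≥ 0} and ℤ_19^× = {x ∈ ℤ_19 : v_19(x) = 0}. Here v_19(50/247) = v_19(num) − v_19(den) = -1; compare against these criteria.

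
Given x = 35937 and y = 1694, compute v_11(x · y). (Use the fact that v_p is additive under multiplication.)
v_11(60877278) = 5

v_p(x) = 3 (factor: 35937 = 11^3 · 27); v_p(y) = 2 (factor: 1694 = 11^2 · 14). Additivity: v_p(xy) = v_p(x) + v_p(y) = 3 + 2 = 5. (Direct check: xy = 60877278 = 11^5 · (378).)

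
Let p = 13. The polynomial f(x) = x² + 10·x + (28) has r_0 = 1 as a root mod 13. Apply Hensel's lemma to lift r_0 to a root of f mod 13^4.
r_3 = 15250 (mod 28561)

Hensel: r_{i+1} = r_i − f(r_i)·(f′(r_i))^{-1} mod 13^{i+2}, f′(x) = 2x + 10. Iterate:
  r_0 = 1 (mod 13)
  r_1 = 40 (mod 169)
  r_2 = 2068 (mod 2197)
  r_3 = 15250 (mod 28561)
Final: r = 15250 satisfies f(r) ≡ 0 mod 13^4.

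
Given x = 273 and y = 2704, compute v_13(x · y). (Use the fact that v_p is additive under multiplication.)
v_13(738192) = 3

v_p(x) = 1 (factor: 273 = 13^1 · 21); v_p(y) = 2 (factor: 2704 = 13^2 · 16). Additivity: v_p(xy) = v_p(x) + v_p(y) = 1 + 2 = 3. (Direct check: xy = 738192 = 13^3 · (336).)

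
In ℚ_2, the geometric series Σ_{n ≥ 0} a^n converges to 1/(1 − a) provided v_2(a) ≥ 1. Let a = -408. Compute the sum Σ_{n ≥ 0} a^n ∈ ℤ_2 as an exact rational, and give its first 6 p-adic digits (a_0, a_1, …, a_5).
Σ a^n = 1/(1 − a) = 1/409;  first 6 digits = (1, 0, 0, 1, 0, 1)

v_2(a) = 3 ≥ 1, so the series converges in ℤ_2 to 1/(1 − a) = 1/(1 − (-408)) = 1/409. Expand this rational in ℤ_2: compute digits iteratively via d_i = x_i mod 2, x_{i+1} = (x_i − d_i)/2. The first 6 digits are (1, 0, 0, 1, 0, 1).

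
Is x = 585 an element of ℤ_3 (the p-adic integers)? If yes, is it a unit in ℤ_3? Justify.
x ∈ ℤ_3 but not a unit; v_3(x) = 2 > 0

ℤ_3 = {x ∈ ℚ_3 : v_3(x) ≥ 0} and ℤ_3^× = {x ∈ ℤ_3 : v_3(x) = 0}. Here v_3(585) = v_3(num) − v_3(den) = 2; compare against these criteria.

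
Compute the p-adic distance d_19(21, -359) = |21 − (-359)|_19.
d_19(21, -359) = 1/19

Step 1 — x − y = 21 − (-359) = 380. Step 2 — v_19(380) = 1 (factor: 380 = (19^1 · 20); the sign does not affect v_p). Step 3 — |x − y|_19 = 19^{-1} = 1/19.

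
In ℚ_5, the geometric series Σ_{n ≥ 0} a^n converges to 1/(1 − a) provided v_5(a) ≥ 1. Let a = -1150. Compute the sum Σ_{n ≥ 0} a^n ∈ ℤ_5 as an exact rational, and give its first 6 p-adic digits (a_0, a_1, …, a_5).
Σ a^n = 1/(1 − a) = 1/1151;  first 6 digits = (1, 0, 4, 0, 4, 2)

v_5(a) = 2 ≥ 1, so the series converges in ℤ_5 to 1/(1 − a) = 1/(1 − (-1150)) = 1/1151. Expand this rational in ℤ_5: compute digits iteratively via d_i = x_i mod 5, x_{i+1} = (x_i − d_i)/5. The first 6 digits are (1, 0, 4, 0, 4, 2).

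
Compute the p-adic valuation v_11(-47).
v_11(-47) = 0

v_11(n) is the largest exponent k such that 11^k divides n. Factor out: -47 = -11^0 · 47. (Sign doesn't affect v_p.) So v_11(-47) = 0.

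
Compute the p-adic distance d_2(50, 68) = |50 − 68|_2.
d_2(50, 68) = 1/2

Step 1 — x − y = 50 − 68 = -18. Step 2 — v_2(-18) = 1 (factor: -18 = −(2^1 · 9); the sign does not affect v_p). Step 3 — |x − y|_2 = 2^{-1} = 1/2.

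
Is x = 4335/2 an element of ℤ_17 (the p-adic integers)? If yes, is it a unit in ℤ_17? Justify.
x ∈ ℤ_17 but not a unit; v_17(x) = 2 > 0

ℤ_17 = {x ∈ ℚ_17 : v_17(x) ≥ 0} and ℤ_17^× = {x ∈ ℤ_17 : v_17(x) = 0}. Here v_17(4335/2) = v_17(num) − v_17(den) = 2; compare against these criteria.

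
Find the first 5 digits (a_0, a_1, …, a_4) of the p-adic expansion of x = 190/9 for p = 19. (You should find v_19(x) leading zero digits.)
(a_0, …, a_4) = (0, 18, 16, 16, 16)

v_19(190/9) = 1, so a_0 = ... = a_0 = 0. Factor out: x = 19^1 · u with u = 10/9 a unit in ℤ_19. Expand u iteratively via a_{v+i} = u_i mod 19, u_{i+1} = (u_i − a_{v+i})/19:
  u_0 = 10/9;  a_1 = 18;  u_1 = (u_0 − 18)/19 = -8/9
  u_1 = -8/9;  a_2 = 16;  u_2 = (u_1 − 16)/19 = -8/9
  u_2 = -8/9;  a_3 = 16;  u_3 = (u_2 − 16)/19 = -8/9
  u_3 = -8/9;  a_4 = 16;  u_4 = (u_3 − 16)/19 = -8/9
Digits: (0, 18, 16, 16, 16).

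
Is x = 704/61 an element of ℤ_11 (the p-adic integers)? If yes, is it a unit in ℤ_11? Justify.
x ∈ ℤ_11 but not a unit; v_11(x) = 1 > 0

ℤ_11 = {x ∈ ℚ_11 : v_11(x) ≥ 0} and ℤ_11^× = {x ∈ ℤ_11 : v_11(x) = 0}. Here v_11(704/61) = v_11(num) − v_11(den) = 1; compare against these criteria.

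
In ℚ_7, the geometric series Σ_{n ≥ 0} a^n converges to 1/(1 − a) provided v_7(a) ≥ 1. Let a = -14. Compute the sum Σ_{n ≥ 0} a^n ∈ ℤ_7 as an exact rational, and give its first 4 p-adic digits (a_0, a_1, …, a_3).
Σ a^n = 1/(1 − a) = 1/15;  first 4 digits = (1, 5, 3, 6)

v_7(a) = 1 ≥ 1, so the series converges in ℤ_7 to 1/(1 − a) = 1/(1 − (-14)) = 1/15. Expand this rational in ℤ_7: compute digits iteratively via d_i = x_i mod 7, x_{i+1} = (x_i − d_i)/7. The first 4 digits are (1, 5, 3, 6).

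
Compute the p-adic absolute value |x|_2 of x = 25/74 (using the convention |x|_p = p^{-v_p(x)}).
|25/74|_2 = 2

Step 1 — compute v_2(x) by factoring powers of 2 out of the numerator and denominator: v_2(25/74) = -1. Step 2 — apply |x|_p = p^{-v_p(x)} = 2^{1} = 2.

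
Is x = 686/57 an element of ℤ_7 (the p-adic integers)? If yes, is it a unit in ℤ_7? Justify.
x ∈ ℤ_7 but not a unit; v_7(x) = 3 > 0

ℤ_7 = {x ∈ ℚ_7 : v_7(x) ≥ 0} and ℤ_7^× = {x ∈ ℤ_7 : v_7(x) = 0}. Here v_7(686/57) = v_7(num) − v_7(den) = 3; compare against these criteria.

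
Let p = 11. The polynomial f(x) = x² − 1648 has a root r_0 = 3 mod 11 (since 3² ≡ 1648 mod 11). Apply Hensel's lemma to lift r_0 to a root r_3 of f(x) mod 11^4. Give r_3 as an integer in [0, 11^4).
r_3 = 4249 (mod 14641)

Hensel's recurrence: r_{i+1} = r_i − f(r_i)·(f′(r_i))^{-1} mod 11^{i+2}, with f′(x) = 2x. Iterate:
  r_0 = 3 (mod 11)
  r_1 = 14 (mod 121)
  r_2 = 256 (mod 1331)
  r_3 = 4249 (mod 14641)
Final: r_3 = 4249, and one checks f(r_3) ≡ 0 mod 11^4.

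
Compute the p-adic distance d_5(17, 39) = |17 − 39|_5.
d_5(17, 39) = 1

Step 1 — x − y = 17 − 39 = -22. Step 2 — v_5(-22) = 0 (factor: -22 = −(5^0 · 22); the sign does not affect v_p). Step 3 — |x − y|_5 = 5^{0} = 1.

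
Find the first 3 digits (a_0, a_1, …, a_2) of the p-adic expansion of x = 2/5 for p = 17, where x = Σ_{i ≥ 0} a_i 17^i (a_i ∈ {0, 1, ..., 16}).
(a_0, …, a_2) = (14, 6, 3)

v_17(2/5) = 0 (numerator and denominator both coprime to 17), so x ∈ ℤ_17^×. Compute digits iteratively via a_i = x_i mod 17, x_{i+1} = (x_i − a_i)/17, with x_0 = x:
  x_0 = 2/5;  a_0 = 14;  x_1 = (x_0 − 14)/17 = -4/5
  x_1 = -4/5;  a_1 = 6;  x_2 = (x_1 − 6)/17 = -2/5
  x_2 = -2/5;  a_2 = 3;  x_3 = (x_2 − 3)/17 = -1/5
Digits: (14, 6, 3).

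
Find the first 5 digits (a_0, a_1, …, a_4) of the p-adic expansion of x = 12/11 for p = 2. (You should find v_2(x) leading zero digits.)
(a_0, …, a_4) = (0, 0, 1, 0, 0)

v_2(12/11) = 2, so a_0 = ... = a_1 = 0. Factor out: x = 2^2 · u with u = 3/11 a unit in ℤ_2. Expand u iteratively via a_{v+i} = u_i mod 2, u_{i+1} = (u_i − a_{v+i})/2:
  u_0 = 3/11;  a_2 = 1;  u_1 = (u_0 − 1)/2 = -4/11
  u_1 = -4/11;  a_3 = 0;  u_2 = (u_1 − 0)/2 = -2/11
  u_2 = -2/11;  a_4 = 0;  u_3 = (u_2 − 0)/2 = -1/11
Digits: (0, 0, 1, 0, 0).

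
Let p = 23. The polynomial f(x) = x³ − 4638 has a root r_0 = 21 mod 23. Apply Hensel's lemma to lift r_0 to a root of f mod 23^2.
r_1 = 297 (mod 529)

Hensel: r_{i+1} = r_i − f(r_i)/f′(r_i) mod 23^{i+2}, where f′(x) = 3x². Iterate:
  r_0 = 21 (mod 23)
  r_1 = 297 (mod 529)
Final: r = 297 with f(r) ≡ 0 mod 23^2.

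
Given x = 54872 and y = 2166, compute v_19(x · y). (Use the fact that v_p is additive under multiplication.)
v_19(118852752) = 5

v_p(x) = 3 (factor: 54872 = 19^3 · 8); v_p(y) = 2 (factor: 2166 = 19^2 · 6). Additivity: v_p(xy) = v_p(x) + v_p(y) = 3 + 2 = 5. (Direct check: xy = 118852752 = 19^5 · (48).)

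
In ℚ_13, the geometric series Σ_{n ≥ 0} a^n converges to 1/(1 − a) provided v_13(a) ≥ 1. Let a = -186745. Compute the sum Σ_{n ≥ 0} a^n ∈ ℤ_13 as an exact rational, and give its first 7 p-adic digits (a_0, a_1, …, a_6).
Σ a^n = 1/(1 − a) = 1/186746;  first 7 digits = (1, 0, 0, 6, 6, 12, 9)

v_13(a) = 3 ≥ 1, so the series converges in ℤ_13 to 1/(1 − a) = 1/(1 − (-186745)) = 1/186746. Expand this rational in ℤ_13: compute digits iteratively via d_i = x_i mod 13, x_{i+1} = (x_i − d_i)/13. The first 7 digits are (1, 0, 0, 6, 6, 12, 9).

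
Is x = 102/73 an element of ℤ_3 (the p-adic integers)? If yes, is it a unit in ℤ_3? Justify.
x ∈ ℤ_3 but not a unit; v_3(x) = 1 > 0

ℤ_3 = {x ∈ ℚ_3 : v_3(x) ≥ 0} and ℤ_3^× = {x ∈ ℤ_3 : v_3(x) = 0}. Here v_3(102/73) = v_3(num) − v_3(den) = 1; compare against these criteria.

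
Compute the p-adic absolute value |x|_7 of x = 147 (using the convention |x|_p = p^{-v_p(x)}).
|147|_7 = 1/49

Step 1 — compute v_7(x) by factoring powers of 7 out of the numerator and denominator: v_7(147) = 2. Step 2 — apply |x|_p = p^{-v_p(x)} = 7^{-2} = 1/49.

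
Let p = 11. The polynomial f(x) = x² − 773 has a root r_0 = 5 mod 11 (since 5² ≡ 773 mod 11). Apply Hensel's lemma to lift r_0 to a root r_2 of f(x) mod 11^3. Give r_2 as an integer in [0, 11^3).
r_2 = 830 (mod 1331)

Hensel's recurrence: r_{i+1} = r_i − f(r_i)·(f′(r_i))^{-1} mod 11^{i+2}, with f′(x) = 2x. Iterate:
  r_0 = 5 (mod 11)
  r_1 = 104 (mod 121)
  r_2 = 830 (mod 1331)
Final: r_2 = 830, and one checks f(r_2) ≡ 0 mod 11^3.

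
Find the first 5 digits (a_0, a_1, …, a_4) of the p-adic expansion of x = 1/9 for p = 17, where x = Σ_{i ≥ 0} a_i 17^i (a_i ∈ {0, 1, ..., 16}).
(a_0, …, a_4) = (2, 15, 1, 15, 1)

v_17(1/9) = 0 (numerator and denominator both coprime to 17), so x ∈ ℤ_17^×. Compute digits iteratively via a_i = x_i mod 17, x_{i+1} = (x_i − a_i)/17, with x_0 = x:
  x_0 = 1/9;  a_0 = 2;  x_1 = (x_0 − 2)/17 = -1/9
  x_1 = -1/9;  a_1 = 15;  x_2 = (x_1 − 15)/17 = -8/9
  x_2 = -8/9;  a_2 = 1;  x_3 = (x_2 − 1)/17 = -1/9
  x_3 = -1/9;  a_3 = 15;  x_4 = (x_3 − 15)/17 = -8/9
  x_4 = -8/9;  a_4 = 1;  x_5 = (x_4 − 1)/17 = -1/9
Digits: (2, 15, 1, 15, 1).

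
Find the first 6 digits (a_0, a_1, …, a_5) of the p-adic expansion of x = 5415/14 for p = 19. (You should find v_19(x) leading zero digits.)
(a_0, …, a_5) = (0, 0, 16, 6, 1, 4)

v_19(5415/14) = 2, so a_0 = ... = a_1 = 0. Factor out: x = 19^2 · u with u = 15/14 a unit in ℤ_19. Expand u iteratively via a_{v+i} = u_i mod 19, u_{i+1} = (u_i − a_{v+i})/19:
  u_0 = 15/14;  a_2 = 16;  u_1 = (u_0 − 16)/19 = -11/14
  u_1 = -11/14;  a_3 = 6;  u_2 = (u_1 − 6)/19 = -5/14
  u_2 = -5/14;  a_4 = 1;  u_3 = (u_2 − 1)/19 = -1/14
  u_3 = -1/14;  a_5 = 4;  u_4 = (u_3 − 4)/19 = -3/14
Digits: (0, 0, 16, 6, 1, 4).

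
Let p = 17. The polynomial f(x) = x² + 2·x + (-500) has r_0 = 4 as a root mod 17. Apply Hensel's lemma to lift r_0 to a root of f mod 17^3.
r_2 = 2537 (mod 4913)

Hensel: r_{i+1} = r_i − f(r_i)·(f′(r_i))^{-1} mod 17^{i+2}, f′(x) = 2x + 2. Iterate:
  r_0 = 4 (mod 17)
  r_1 = 225 (mod 289)
  r_2 = 2537 (mod 4913)
Final: r = 2537 satisfies f(r) ≡ 0 mod 17^3.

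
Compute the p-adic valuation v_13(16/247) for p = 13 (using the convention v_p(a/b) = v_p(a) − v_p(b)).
v_13(16/247) = -1

Factor powers of 13 from the numerator and denominator of the reduced fraction: 16 = 13^0 · 16 and 247 = 13^1 · 19. Apply v_p(a/b) = v_p(a) − v_p(b): v_13(16/247) = 0 − 1 = -1.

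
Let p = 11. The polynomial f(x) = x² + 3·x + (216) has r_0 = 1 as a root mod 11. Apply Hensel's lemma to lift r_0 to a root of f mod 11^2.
r_1 = 78 (mod 121)

Hensel: r_{i+1} = r_i − f(r_i)·(f′(r_i))^{-1} mod 11^{i+2}, f′(x) = 2x + 3. Iterate:
  r_0 = 1 (mod 11)
  r_1 = 78 (mod 121)
Final: r = 78 satisfies f(r) ≡ 0 mod 11^2.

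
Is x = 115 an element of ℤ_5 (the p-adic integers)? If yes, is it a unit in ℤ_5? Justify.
x ∈ ℤ_5 but not a unit; v_5(x) = 1 > 0

ℤ_5 = {x ∈ ℚ_5 : v_5(x) ≥ 0} and ℤ_5^× = {x ∈ ℤ_5 : v_5(x) = 0}. Here v_5(115) = v_5(num) − v_5(den) = 1; compare against these criteria.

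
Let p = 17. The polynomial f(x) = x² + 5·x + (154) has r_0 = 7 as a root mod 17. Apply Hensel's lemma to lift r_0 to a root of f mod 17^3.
r_2 = 3645 (mod 4913)

Hensel: r_{i+1} = r_i − f(r_i)·(f′(r_i))^{-1} mod 17^{i+2}, f′(x) = 2x + 5. Iterate:
  r_0 = 7 (mod 17)
  r_1 = 177 (mod 289)
  r_2 = 3645 (mod 4913)
Final: r = 3645 satisfies f(r) ≡ 0 mod 17^3.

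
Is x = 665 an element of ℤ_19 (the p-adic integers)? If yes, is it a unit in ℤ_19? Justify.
x ∈ ℤ_19 but not a unit; v_19(x) = 1 > 0

ℤ_19 = {x ∈ ℚ_19 : v_19(x) ≥ 0} and ℤ_19^× = {x ∈ ℤ_19 : v_19(x) = 0}. Here v_19(665) = v_19(num) − v_19(den) = 1; compare against these criteria.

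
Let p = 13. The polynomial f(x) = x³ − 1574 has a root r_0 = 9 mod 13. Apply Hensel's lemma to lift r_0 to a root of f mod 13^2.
r_1 = 9 (mod 169)

Hensel: r_{i+1} = r_i − f(r_i)/f′(r_i) mod 13^{i+2}, where f′(x) = 3x². Iterate:
  r_0 = 9 (mod 13)
  r_1 = 9 (mod 169)
Final: r = 9 with f(r) ≡ 0 mod 13^2.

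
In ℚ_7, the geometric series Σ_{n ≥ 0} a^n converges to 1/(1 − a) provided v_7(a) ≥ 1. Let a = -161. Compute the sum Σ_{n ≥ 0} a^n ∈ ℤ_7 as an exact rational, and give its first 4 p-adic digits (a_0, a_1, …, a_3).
Σ a^n = 1/(1 − a) = 1/162;  first 4 digits = (1, 5, 0, 4)

v_7(a) = 1 ≥ 1, so the series converges in ℤ_7 to 1/(1 − a) = 1/(1 − (-161)) = 1/162. Expand this rational in ℤ_7: compute digits iteratively via d_i = x_i mod 7, x_{i+1} = (x_i − d_i)/7. The first 4 digits are (1, 5, 0, 4).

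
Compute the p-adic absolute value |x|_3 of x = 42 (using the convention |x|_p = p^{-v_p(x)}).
|42|_3 = 1/3

Step 1 — compute v_3(x) by factoring powers of 3 out of the numerator and denominator: v_3(42) = 1. Step 2 — apply |x|_p = p^{-v_p(x)} = 3^{-1} = 1/3.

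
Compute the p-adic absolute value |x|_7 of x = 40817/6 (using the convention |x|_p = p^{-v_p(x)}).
|40817/6|_7 = 1/2401

Step 1 — compute v_7(x) by factoring powers of 7 out of the numerator and denominator: v_7(40817/6) = 4. Step 2 — apply |x|_p = p^{-v_p(x)} = 7^{-4} = 1/2401.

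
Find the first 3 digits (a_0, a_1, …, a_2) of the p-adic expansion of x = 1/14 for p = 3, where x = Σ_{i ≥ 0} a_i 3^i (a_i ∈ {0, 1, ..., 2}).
(a_0, …, a_2) = (2, 0, 0)

v_3(1/14) = 0 (numerator and denominator both coprime to 3), so x ∈ ℤ_3^×. Compute digits iteratively via a_i = x_i mod 3, x_{i+1} = (x_i − a_i)/3, with x_0 = x:
  x_0 = 1/14;  a_0 = 2;  x_1 = (x_0 − 2)/3 = -9/14
  x_1 = -9/14;  a_1 = 0;  x_2 = (x_1 − 0)/3 = -3/14
  x_2 = -3/14;  a_2 = 0;  x_3 = (x_2 − 0)/3 = -1/14
Digits: (2, 0, 0).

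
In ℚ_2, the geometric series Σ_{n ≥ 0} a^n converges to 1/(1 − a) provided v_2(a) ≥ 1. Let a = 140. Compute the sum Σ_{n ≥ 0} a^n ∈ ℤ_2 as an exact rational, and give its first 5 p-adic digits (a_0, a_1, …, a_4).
Σ a^n = 1/(1 − a) = -1/139;  first 5 digits = (1, 0, 1, 1, 1)

v_2(a) = 2 ≥ 1, so the series converges in ℤ_2 to 1/(1 − a) = 1/(1 − 140) = -1/139. Expand this rational in ℤ_2: compute digits iteratively via d_i = x_i mod 2, x_{i+1} = (x_i − d_i)/2. The first 5 digits are (1, 0, 1, 1, 1).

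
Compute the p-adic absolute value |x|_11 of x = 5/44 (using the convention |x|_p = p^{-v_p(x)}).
|5/44|_11 = 11

Step 1 — compute v_11(x) by factoring powers of 11 out of the numerator and denominator: v_11(5/44) = -1. Step 2 — apply |x|_p = p^{-v_p(x)} = 11^{1} = 11.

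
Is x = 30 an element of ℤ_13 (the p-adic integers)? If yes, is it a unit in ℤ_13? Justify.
x ∈ ℤ_13^× (unit); v_13(x) = 0

ℤ_13 = {x ∈ ℚ_13 : v_13(x) ≥ 0} and ℤ_13^× = {x ∈ ℤ_13 : v_13(x) = 0}. Here v_13(30) = v_13(num) − v_13(den) = 0; compare against these criteria.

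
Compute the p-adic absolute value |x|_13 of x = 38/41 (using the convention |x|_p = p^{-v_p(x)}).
|38/41|_13 = 1

Step 1 — compute v_13(x) by factoring powers of 13 out of the numerator and denominator: v_13(38/41) = 0. Step 2 — apply |x|_p = p^{-v_p(x)} = 13^{0} = 1.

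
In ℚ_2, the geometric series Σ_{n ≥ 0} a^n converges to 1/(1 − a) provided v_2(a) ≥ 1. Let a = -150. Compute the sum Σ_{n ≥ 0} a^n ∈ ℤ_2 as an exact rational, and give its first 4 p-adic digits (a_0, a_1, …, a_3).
Σ a^n = 1/(1 − a) = 1/151;  first 4 digits = (1, 1, 1, 0)

v_2(a) = 1 ≥ 1, so the series converges in ℤ_2 to 1/(1 − a) = 1/(1 − (-150)) = 1/151. Expand this rational in ℤ_2: compute digits iteratively via d_i = x_i mod 2, x_{i+1} = (x_i − d_i)/2. The first 4 digits are (1, 1, 1, 0).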